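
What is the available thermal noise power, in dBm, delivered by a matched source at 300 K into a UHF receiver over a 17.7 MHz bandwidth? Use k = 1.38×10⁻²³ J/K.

−101.4 dBm

P_n = kTB = 1.38×10⁻²³ × 300 × 1.77×10⁷ = 7.33×10⁻¹⁴ W
In dBm: 10 log₁₀(7.33×10⁻¹⁴ / 10⁻³) = −101.4 dBm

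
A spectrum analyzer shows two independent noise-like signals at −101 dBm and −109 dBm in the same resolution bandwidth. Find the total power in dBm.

Convert to linear, add, convert back:
P₁ = 7.94×10⁻¹⁴ W, P₂ = 1.26×10⁻¹⁴ W
P_tot = 9.20×10⁻¹⁴ W → 10 log₁₀(P_tot / 10⁻³) = −100.4 dBm

−100.4 dBm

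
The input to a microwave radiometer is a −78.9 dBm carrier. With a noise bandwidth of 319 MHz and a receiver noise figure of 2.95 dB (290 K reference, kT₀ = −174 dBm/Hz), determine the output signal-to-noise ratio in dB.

7.1 dB

Noise floor: N = −174 + 10 log₁₀(B) + NF
10 log₁₀(3.19×10⁸) = 85.04 dB
N = −174 + 85.04 + 2.95 = −86.01 dBm
SNR = P_sig − N = −78.9 − (−86.01) = 7.11 dB → 7.1 dB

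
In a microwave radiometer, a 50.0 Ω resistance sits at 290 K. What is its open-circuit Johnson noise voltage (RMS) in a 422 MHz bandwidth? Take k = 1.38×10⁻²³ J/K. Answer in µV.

18.4 µV

V_n = √(4kTRB)
4kTRB = 4 × 1.38×10⁻²³ × 290 × 5.00×10¹ × 4.22×10⁸ = 3.38×10⁻¹⁰ V²
V_n = √(3.38×10⁻¹⁰) = 1.84×10⁻⁵ V = 18.4 µV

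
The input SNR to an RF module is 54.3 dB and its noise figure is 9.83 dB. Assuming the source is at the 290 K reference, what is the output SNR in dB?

44.47 dB

By definition F = SNR_in/SNR_out, so in dB: SNR_out = SNR_in − NF
SNR_out = 54.3 − 9.83 = 44.47 dB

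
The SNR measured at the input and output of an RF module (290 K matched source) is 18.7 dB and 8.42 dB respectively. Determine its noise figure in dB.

NF (dB) = SNR_in(dB) − SNR_out(dB) when the source is at T₀
NF = 18.7 − 8.42 = 10.28 dB

10.28 dB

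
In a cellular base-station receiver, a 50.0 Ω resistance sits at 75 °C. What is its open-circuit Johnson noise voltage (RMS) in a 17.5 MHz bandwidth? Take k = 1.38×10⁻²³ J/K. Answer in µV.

T = 75 °C + 273.15 = 348.15 K
V_n = √(4kTRB)
4kTRB = 4 × 1.38×10⁻²³ × 348.15 × 5.00×10¹ × 1.75×10⁷ = 1.68×10⁻¹¹ V²
V_n = √(1.68×10⁻¹¹) = 4.10×10⁻⁶ V = 4.10 µV

4.10 µV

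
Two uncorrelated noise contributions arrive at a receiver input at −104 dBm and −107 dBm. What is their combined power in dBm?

Convert to linear, add, convert back:
P₁ = 3.98×10⁻¹⁴ W, P₂ = 2.00×10⁻¹⁴ W
P_tot = 5.98×10⁻¹⁴ W → 10 log₁₀(P_tot / 10⁻³) = −102.2 dBm

−102.2 dBm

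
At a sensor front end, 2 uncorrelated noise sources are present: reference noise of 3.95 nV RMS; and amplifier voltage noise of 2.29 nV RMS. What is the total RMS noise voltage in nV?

4.57 nV

Uncorrelated sources add in power (mean-square): V_tot = √(ΣV_i²)
V_tot = √[(3.95×10⁻⁹)² + (2.29×10⁻⁹)²] = 4.57×10⁻⁹ V = 4.57 nV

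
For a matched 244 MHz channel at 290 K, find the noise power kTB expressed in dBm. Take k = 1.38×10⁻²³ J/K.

−90.1 dBm

P_n = kTB = 1.38×10⁻²³ × 290 × 2.44×10⁸ = 9.76×10⁻¹³ W
In dBm: 10 log₁₀(9.76×10⁻¹³ / 10⁻³) = −90.1 dBm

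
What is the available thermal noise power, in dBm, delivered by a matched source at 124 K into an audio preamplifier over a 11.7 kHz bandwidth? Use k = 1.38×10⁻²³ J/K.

P_n = kTB = 1.38×10⁻²³ × 124 × 1.17×10⁴ = 2.00×10⁻¹⁷ W
In dBm: 10 log₁₀(2.00×10⁻¹⁷ / 10⁻³) = −137.0 dBm

−137.0 dBm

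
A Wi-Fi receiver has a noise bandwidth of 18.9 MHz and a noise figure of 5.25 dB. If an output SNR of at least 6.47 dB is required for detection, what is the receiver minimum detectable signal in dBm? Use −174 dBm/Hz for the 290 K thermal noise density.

−89.5 dBm

Sensitivity = −174 + 10 log₁₀(B) + NF + SNR_min
= −174 + 72.76 + 5.25 + 6.47
= −89.52 dBm → −89.5 dBm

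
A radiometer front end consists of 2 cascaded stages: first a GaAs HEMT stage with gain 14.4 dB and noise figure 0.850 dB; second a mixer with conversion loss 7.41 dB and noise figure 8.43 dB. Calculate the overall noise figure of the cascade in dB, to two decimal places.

1.56 dB

Convert to linear (a loss of L dB is a gain of −L dB): F_i = 10^(NF_i/10), G_i = 10^(G_i,dB/10)
  Stage 1: F_1 = 10^(0.850/10) = 1.216, G_1 = 10^(14.4/10) = 27.54
  Stage 2: F_2 = 10^(8.43/10) = 6.966, G_2 = 10^(−7.41/10) = 0.1816
Friis cascade:
  F = 1.216 + (6.966 − 1)/27.54 = 1.433
NF = 10 log₁₀(1.433) = 1.56 dB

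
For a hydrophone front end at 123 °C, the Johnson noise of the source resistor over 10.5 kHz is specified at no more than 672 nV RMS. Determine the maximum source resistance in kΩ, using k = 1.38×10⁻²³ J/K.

T = 123 °C + 273.15 = 396.15 K
Johnson–Nyquist: V_n = √(4kTRB) ⇒ R = V_n² / (4kTB)
4kTB = 4 × 1.38×10⁻²³ × 396.15 × 1.05×10⁴ = 2.30×10⁻¹⁶
R = (6.72×10⁻⁷)² / 2.30×10⁻¹⁶ = 1.97×10³ Ω = 1.97 kΩ

1.97 kΩ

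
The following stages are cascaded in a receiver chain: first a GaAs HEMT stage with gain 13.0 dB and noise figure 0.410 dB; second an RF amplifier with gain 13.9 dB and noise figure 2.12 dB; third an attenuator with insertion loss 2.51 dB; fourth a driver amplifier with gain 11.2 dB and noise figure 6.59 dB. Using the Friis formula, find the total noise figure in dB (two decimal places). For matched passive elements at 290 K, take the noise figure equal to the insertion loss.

0.59 dB

Convert to linear (a loss of L dB is a gain of −L dB): F_i = 10^(NF_i/10), G_i = 10^(G_i,dB/10)
  Stage 1: F_1 = 10^(0.410/10) = 1.099, G_1 = 10^(13.0/10) = 19.95
  Stage 2: F_2 = 10^(2.12/10) = 1.629, G_2 = 10^(13.9/10) = 24.55
  Stage 3: F_3 = 10^(2.51/10) = 1.782, G_3 = 10^(−2.51/10) = 0.5610
  Stage 4: F_4 = 10^(6.59/10) = 4.560, G_4 = 10^(11.2/10) = 13.18
Friis cascade:
  F = 1.099 + (1.629 − 1)/19.95 + (1.782 − 1)/489.8 + (4.560 − 1)/274.8 = 1.145
NF = 10 log₁₀(1.145) = 0.59 dB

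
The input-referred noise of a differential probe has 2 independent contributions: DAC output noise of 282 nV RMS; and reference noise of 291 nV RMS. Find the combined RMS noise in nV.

Uncorrelated sources add in power (mean-square): V_tot = √(ΣV_i²)
V_tot = √[(2.82×10⁻⁷)² + (2.91×10⁻⁷)²] = 4.05×10⁻⁷ V = 405 nV

405 nV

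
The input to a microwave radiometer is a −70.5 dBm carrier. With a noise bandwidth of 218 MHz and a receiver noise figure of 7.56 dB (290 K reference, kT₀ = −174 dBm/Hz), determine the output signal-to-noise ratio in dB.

Noise floor: N = −174 + 10 log₁₀(B) + NF
10 log₁₀(2.18×10⁸) = 83.38 dB
N = −174 + 83.38 + 7.56 = −83.06 dBm
SNR = P_sig − N = −70.5 − (−83.06) = 12.56 dB → 12.6 dB

12.6 dB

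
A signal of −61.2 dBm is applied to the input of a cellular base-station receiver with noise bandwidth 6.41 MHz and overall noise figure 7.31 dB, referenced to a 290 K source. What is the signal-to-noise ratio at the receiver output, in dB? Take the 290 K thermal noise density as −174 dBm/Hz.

37.4 dB

Noise floor: N = −174 + 10 log₁₀(B) + NF
10 log₁₀(6.41×10⁶) = 68.07 dB
N = −174 + 68.07 + 7.31 = −98.62 dBm
SNR = P_sig − N = −61.2 − (−98.62) = 37.42 dB → 37.4 dB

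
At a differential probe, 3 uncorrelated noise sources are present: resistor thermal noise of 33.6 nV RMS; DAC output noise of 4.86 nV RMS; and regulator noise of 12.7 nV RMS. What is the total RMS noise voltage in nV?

36.2 nV

Uncorrelated sources add in power (mean-square): V_tot = √(ΣV_i²)
V_tot = √[(3.36×10⁻⁸)² + (4.86×10⁻⁹)² + (1.27×10⁻⁸)²] = 3.62×10⁻⁸ V = 36.2 nV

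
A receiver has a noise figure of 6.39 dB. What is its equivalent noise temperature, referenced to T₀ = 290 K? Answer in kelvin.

973 K

F = 10^(6.39/10) = 4.35512
T_e = (F − 1)·T₀ = (4.35512 − 1) × 290 = 973 K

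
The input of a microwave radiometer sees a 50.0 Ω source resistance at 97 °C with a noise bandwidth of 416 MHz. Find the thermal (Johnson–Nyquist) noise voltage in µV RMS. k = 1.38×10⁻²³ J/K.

T = 97 °C + 273.15 = 370.15 K
V_n = √(4kTRB)
4kTRB = 4 × 1.38×10⁻²³ × 370.15 × 5.00×10¹ × 4.16×10⁸ = 4.25×10⁻¹⁰ V²
V_n = √(4.25×10⁻¹⁰) = 2.06×10⁻⁵ V = 20.6 µV

20.6 µV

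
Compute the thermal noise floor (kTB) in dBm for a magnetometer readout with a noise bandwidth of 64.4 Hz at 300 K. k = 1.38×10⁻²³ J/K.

−155.7 dBm

P_n = kTB = 1.38×10⁻²³ × 300 × 6.44×10¹ = 2.67×10⁻¹⁹ W
In dBm: 10 log₁₀(2.67×10⁻¹⁹ / 10⁻³) = −155.7 dBm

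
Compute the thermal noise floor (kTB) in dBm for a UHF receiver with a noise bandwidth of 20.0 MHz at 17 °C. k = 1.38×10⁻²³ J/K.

T = 17 °C + 273.15 = 290.15 K
P_n = kTB = 1.38×10⁻²³ × 290.15 × 2.00×10⁷ = 8.01×10⁻¹⁴ W
In dBm: 10 log₁₀(8.01×10⁻¹⁴ / 10⁻³) = −101.0 dBm

−101.0 dBm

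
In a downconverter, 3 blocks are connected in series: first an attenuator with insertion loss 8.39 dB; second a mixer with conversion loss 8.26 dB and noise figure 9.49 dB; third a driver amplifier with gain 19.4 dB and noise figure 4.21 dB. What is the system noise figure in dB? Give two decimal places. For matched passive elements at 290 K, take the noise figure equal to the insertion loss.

Convert to linear (a loss of L dB is a gain of −L dB): F_i = 10^(NF_i/10), G_i = 10^(G_i,dB/10)
  Stage 1: F_1 = 10^(8.39/10) = 6.902, G_1 = 10^(−8.39/10) = 0.1449
  Stage 2: F_2 = 10^(9.49/10) = 8.892, G_2 = 10^(−8.26/10) = 0.1493
  Stage 3: F_3 = 10^(4.21/10) = 2.636, G_3 = 10^(19.4/10) = 87.10
Friis cascade:
  F = 6.902 + (8.892 − 1)/0.1449 + (2.636 − 1)/0.02163 = 137.0
NF = 10 log₁₀(137.0) = 21.37 dB

21.37 dB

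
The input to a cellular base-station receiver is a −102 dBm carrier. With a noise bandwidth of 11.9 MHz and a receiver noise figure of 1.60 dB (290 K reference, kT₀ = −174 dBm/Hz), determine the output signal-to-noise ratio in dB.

Noise floor: N = −174 + 10 log₁₀(B) + NF
10 log₁₀(1.19×10⁷) = 70.76 dB
N = −174 + 70.76 + 1.60 = −101.64 dBm
SNR = P_sig − N = −102 − (−101.64) = −0.36 dB → −0.4 dB

−0.4 dB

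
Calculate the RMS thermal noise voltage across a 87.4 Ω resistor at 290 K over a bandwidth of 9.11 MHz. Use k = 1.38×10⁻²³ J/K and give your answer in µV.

3.57 µV

V_n = √(4kTRB)
4kTRB = 4 × 1.38×10⁻²³ × 290 × 8.74×10¹ × 9.11×10⁶ = 1.27×10⁻¹¹ V²
V_n = √(1.27×10⁻¹¹) = 3.57×10⁻⁶ V = 3.57 µV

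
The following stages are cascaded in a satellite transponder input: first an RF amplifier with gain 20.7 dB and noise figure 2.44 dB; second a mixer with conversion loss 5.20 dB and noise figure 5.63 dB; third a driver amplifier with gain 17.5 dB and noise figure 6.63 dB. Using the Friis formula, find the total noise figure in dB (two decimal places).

2.74 dB

Convert to linear (a loss of L dB is a gain of −L dB): F_i = 10^(NF_i/10), G_i = 10^(G_i,dB/10)
  Stage 1: F_1 = 10^(2.44/10) = 1.754, G_1 = 10^(20.7/10) = 117.5
  Stage 2: F_2 = 10^(5.63/10) = 3.656, G_2 = 10^(−5.20/10) = 0.3020
  Stage 3: F_3 = 10^(6.63/10) = 4.603, G_3 = 10^(17.5/10) = 56.23
Friis cascade:
  F = 1.754 + (3.656 − 1)/117.5 + (4.603 − 1)/35.48 = 1.878
NF = 10 log₁₀(1.878) = 2.74 dB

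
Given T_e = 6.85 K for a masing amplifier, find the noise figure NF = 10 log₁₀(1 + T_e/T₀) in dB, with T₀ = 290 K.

0.101 dB

F = 1 + T_e/T₀ = 1 + 6.85/290 = 1.02362
NF = 10 log₁₀(1.02362) = 0.101 dB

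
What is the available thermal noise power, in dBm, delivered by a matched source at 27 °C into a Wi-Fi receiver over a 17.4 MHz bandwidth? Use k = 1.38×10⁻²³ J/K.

−101.4 dBm

T = 27 °C + 273.15 = 300.15 K
P_n = kTB = 1.38×10⁻²³ × 300.15 × 1.74×10⁷ = 7.21×10⁻¹⁴ W
In dBm: 10 log₁₀(7.21×10⁻¹⁴ / 10⁻³) = −101.4 dBm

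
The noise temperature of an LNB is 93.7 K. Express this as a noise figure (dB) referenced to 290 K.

F = 1 + T_e/T₀ = 1 + 93.7/290 = 1.3231
NF = 10 log₁₀(1.3231) = 1.22 dB

1.22 dB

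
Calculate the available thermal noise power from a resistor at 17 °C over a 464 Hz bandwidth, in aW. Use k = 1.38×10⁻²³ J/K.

T = 17 °C + 273.15 = 290.15 K
P_n = kTB = 1.38×10⁻²³ × 290.15 × 4.64×10² = 1.86×10⁻¹⁸ W = 1.86 aW

1.86 aW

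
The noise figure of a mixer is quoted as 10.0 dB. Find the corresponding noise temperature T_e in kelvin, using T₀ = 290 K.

2610 K

F = 10^(10.0/10) = 10
T_e = (F − 1)·T₀ = (10 − 1) × 290 = 2610 K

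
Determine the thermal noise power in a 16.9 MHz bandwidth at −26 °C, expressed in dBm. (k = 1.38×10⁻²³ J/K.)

−102.4 dBm

T = −26 °C + 273.15 = 247.15 K
P_n = kTB = 1.38×10⁻²³ × 247.15 × 1.69×10⁷ = 5.76×10⁻¹⁴ W
In dBm: 10 log₁₀(5.76×10⁻¹⁴ / 10⁻³) = −102.4 dBm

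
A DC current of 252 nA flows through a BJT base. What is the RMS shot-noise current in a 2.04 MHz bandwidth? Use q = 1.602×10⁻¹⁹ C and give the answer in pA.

I_n = √(2qI·B)
2qI·B = 2 × 1.602×10⁻¹⁹ × 2.52×10⁻⁷ × 2.04×10⁶ = 1.65×10⁻¹⁹ A²
I_n = √(1.65×10⁻¹⁹) = 4.06×10⁻¹⁰ A = 406 pA

406 pA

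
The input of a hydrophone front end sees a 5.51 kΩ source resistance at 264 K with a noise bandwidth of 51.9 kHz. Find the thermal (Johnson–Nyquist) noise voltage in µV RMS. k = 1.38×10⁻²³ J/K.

V_n = √(4kTRB)
4kTRB = 4 × 1.38×10⁻²³ × 264 × 5.51×10³ × 5.19×10⁴ = 4.17×10⁻¹² V²
V_n = √(4.17×10⁻¹²) = 2.04×10⁻⁶ V = 2.04 µV

2.04 µV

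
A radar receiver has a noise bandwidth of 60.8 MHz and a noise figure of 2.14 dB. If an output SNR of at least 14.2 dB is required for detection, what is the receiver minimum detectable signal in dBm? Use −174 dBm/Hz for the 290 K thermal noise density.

Sensitivity = −174 + 10 log₁₀(B) + NF + SNR_min
= −174 + 77.84 + 2.14 + 14.2
= −79.82 dBm → −79.8 dBm

−79.8 dBm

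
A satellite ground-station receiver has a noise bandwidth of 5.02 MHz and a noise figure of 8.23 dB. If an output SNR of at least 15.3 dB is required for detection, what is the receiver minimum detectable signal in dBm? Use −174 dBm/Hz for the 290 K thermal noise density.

Sensitivity = −174 + 10 log₁₀(B) + NF + SNR_min
= −174 + 67.01 + 8.23 + 15.3
= −83.46 dBm → −83.5 dBm

−83.5 dBm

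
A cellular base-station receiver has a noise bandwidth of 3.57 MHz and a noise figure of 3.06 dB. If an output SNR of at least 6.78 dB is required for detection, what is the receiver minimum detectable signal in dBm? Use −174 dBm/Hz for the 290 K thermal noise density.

−98.6 dBm

Sensitivity = −174 + 10 log₁₀(B) + NF + SNR_min
= −174 + 65.53 + 3.06 + 6.78
= −98.63 dBm → −98.6 dBm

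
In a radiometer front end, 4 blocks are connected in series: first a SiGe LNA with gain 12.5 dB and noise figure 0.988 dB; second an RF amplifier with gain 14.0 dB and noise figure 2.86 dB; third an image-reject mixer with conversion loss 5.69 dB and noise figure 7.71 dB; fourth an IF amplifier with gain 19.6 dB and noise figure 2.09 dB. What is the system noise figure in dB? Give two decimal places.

1.22 dB

Convert to linear (a loss of L dB is a gain of −L dB): F_i = 10^(NF_i/10), G_i = 10^(G_i,dB/10)
  Stage 1: F_1 = 10^(0.988/10) = 1.255, G_1 = 10^(12.5/10) = 17.78
  Stage 2: F_2 = 10^(2.86/10) = 1.932, G_2 = 10^(14.0/10) = 25.12
  Stage 3: F_3 = 10^(7.71/10) = 5.902, G_3 = 10^(−5.69/10) = 0.2698
  Stage 4: F_4 = 10^(2.09/10) = 1.618, G_4 = 10^(19.6/10) = 91.20
Friis cascade:
  F = 1.255 + (1.932 − 1)/17.78 + (5.902 − 1)/446.7 + (1.618 − 1)/120.5 = 1.324
NF = 10 log₁₀(1.324) = 1.22 dB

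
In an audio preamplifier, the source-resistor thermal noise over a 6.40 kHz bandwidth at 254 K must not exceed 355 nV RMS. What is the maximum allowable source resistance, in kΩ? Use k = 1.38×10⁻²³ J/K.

Johnson–Nyquist: V_n = √(4kTRB) ⇒ R = V_n² / (4kTB)
4kTB = 4 × 1.38×10⁻²³ × 254 × 6.40×10³ = 8.97×10⁻¹⁷
R = (3.55×10⁻⁷)² / 8.97×10⁻¹⁷ = 1.40×10³ Ω = 1.40 kΩ

1.40 kΩ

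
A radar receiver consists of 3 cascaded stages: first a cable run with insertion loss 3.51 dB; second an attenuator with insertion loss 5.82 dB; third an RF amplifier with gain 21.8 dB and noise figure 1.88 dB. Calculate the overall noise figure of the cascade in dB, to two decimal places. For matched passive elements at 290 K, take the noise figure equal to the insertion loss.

Convert to linear (a loss of L dB is a gain of −L dB): F_i = 10^(NF_i/10), G_i = 10^(G_i,dB/10)
  Stage 1: F_1 = 10^(3.51/10) = 2.244, G_1 = 10^(−3.51/10) = 0.4457
  Stage 2: F_2 = 10^(5.82/10) = 3.819, G_2 = 10^(−5.82/10) = 0.2618
  Stage 3: F_3 = 10^(1.88/10) = 1.542, G_3 = 10^(21.8/10) = 151.4
Friis cascade:
  F = 2.244 + (3.819 − 1)/0.4457 + (1.542 − 1)/0.1167 = 13.21
NF = 10 log₁₀(13.21) = 11.21 dB

11.21 dB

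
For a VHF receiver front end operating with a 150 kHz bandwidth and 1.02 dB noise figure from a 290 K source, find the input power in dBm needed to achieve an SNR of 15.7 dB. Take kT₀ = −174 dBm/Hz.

Sensitivity = −174 + 10 log₁₀(B) + NF + SNR_min
= −174 + 51.76 + 1.02 + 15.7
= −105.52 dBm → −105.5 dBm

−105.5 dBm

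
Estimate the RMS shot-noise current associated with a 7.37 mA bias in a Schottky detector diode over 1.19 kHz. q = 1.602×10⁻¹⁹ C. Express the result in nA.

I_n = √(2qI·B)
2qI·B = 2 × 1.602×10⁻¹⁹ × 7.37×10⁻³ × 1.19×10³ = 2.81×10⁻¹⁸ A²
I_n = √(2.81×10⁻¹⁸) = 1.68×10⁻⁹ A = 1.68 nA

1.68 nA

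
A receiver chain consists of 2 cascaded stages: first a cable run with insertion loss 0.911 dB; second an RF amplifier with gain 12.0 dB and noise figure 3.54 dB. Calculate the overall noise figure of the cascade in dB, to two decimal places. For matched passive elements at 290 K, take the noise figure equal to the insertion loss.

Convert to linear (a loss of L dB is a gain of −L dB): F_i = 10^(NF_i/10), G_i = 10^(G_i,dB/10)
  Stage 1: F_1 = 10^(0.911/10) = 1.233, G_1 = 10^(−0.911/10) = 0.8108
  Stage 2: F_2 = 10^(3.54/10) = 2.259, G_2 = 10^(12.0/10) = 15.85
Friis cascade:
  F = 1.233 + (2.259 − 1)/0.8108 = 2.787
NF = 10 log₁₀(2.787) = 4.45 dB

4.45 dB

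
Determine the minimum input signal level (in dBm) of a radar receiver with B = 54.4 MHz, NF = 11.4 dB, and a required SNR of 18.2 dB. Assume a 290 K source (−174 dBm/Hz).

−67.0 dBm

Sensitivity = −174 + 10 log₁₀(B) + NF + SNR_min
= −174 + 77.36 + 11.4 + 18.2
= −67.04 dBm → −67.0 dBm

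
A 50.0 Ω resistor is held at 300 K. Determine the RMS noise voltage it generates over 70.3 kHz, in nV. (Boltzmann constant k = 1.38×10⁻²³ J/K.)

241 nV

V_n = √(4kTRB)
4kTRB = 4 × 1.38×10⁻²³ × 300 × 5.00×10¹ × 7.03×10⁴ = 5.82×10⁻¹⁴ V²
V_n = √(5.82×10⁻¹⁴) = 2.41×10⁻⁷ V = 241 nV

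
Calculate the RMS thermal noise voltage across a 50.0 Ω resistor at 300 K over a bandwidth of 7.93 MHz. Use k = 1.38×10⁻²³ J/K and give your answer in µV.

V_n = √(4kTRB)
4kTRB = 4 × 1.38×10⁻²³ × 300 × 5.00×10¹ × 7.93×10⁶ = 6.57×10⁻¹² V²
V_n = √(6.57×10⁻¹²) = 2.56×10⁻⁶ V = 2.56 µV

2.56 µV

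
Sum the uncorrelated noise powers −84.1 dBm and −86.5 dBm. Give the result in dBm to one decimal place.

−82.1 dBm

Convert to linear, add, convert back:
P₁ = 3.89×10⁻¹² W, P₂ = 2.24×10⁻¹² W
P_tot = 6.13×10⁻¹² W → 10 log₁₀(P_tot / 10⁻³) = −82.1 dBm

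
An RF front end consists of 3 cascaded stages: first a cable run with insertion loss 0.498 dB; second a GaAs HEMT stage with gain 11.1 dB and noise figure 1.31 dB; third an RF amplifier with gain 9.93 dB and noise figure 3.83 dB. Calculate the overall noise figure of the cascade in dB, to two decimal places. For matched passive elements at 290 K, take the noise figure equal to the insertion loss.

Convert to linear (a loss of L dB is a gain of −L dB): F_i = 10^(NF_i/10), G_i = 10^(G_i,dB/10)
  Stage 1: F_1 = 10^(0.498/10) = 1.122, G_1 = 10^(−0.498/10) = 0.8917
  Stage 2: F_2 = 10^(1.31/10) = 1.352, G_2 = 10^(11.1/10) = 12.88
  Stage 3: F_3 = 10^(3.83/10) = 2.415, G_3 = 10^(9.93/10) = 9.840
Friis cascade:
  F = 1.122 + (1.352 − 1)/0.8917 + (2.415 − 1)/11.49 = 1.640
NF = 10 log₁₀(1.640) = 2.15 dB

2.15 dB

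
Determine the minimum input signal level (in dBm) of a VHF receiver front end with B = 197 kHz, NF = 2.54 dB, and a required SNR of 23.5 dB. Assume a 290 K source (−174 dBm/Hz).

−95.0 dBm

Sensitivity = −174 + 10 log₁₀(B) + NF + SNR_min
= −174 + 52.94 + 2.54 + 23.5
= −95.02 dBm → −95.0 dBm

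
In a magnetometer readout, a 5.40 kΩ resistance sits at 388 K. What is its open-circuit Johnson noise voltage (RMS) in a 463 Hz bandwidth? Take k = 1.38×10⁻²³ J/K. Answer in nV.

231 nV

V_n = √(4kTRB)
4kTRB = 4 × 1.38×10⁻²³ × 388 × 5.40×10³ × 4.63×10² = 5.35×10⁻¹⁴ V²
V_n = √(5.35×10⁻¹⁴) = 2.31×10⁻⁷ V = 231 nV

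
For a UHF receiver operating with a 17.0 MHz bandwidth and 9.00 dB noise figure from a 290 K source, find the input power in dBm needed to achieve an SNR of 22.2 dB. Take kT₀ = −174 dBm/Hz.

−70.5 dBm

Sensitivity = −174 + 10 log₁₀(B) + NF + SNR_min
= −174 + 72.3 + 9.00 + 22.2
= −70.50 dBm → −70.5 dBm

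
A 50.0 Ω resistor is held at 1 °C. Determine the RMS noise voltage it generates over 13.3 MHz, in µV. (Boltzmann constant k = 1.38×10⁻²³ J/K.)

T = 1 °C + 273.15 = 274.15 K
V_n = √(4kTRB)
4kTRB = 4 × 1.38×10⁻²³ × 274.15 × 5.00×10¹ × 1.33×10⁷ = 1.01×10⁻¹¹ V²
V_n = √(1.01×10⁻¹¹) = 3.17×10⁻⁶ V = 3.17 µV

3.17 µV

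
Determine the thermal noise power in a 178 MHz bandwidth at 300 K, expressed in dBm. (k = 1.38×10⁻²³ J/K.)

P_n = kTB = 1.38×10⁻²³ × 300 × 1.78×10⁸ = 7.37×10⁻¹³ W
In dBm: 10 log₁₀(7.37×10⁻¹³ / 10⁻³) = −91.3 dBm

−91.3 dBm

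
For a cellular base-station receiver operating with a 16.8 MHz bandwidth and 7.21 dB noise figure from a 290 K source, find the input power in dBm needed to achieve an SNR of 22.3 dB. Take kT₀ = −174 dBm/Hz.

Sensitivity = −174 + 10 log₁₀(B) + NF + SNR_min
= −174 + 72.25 + 7.21 + 22.3
= −72.24 dBm → −72.2 dBm

−72.2 dBm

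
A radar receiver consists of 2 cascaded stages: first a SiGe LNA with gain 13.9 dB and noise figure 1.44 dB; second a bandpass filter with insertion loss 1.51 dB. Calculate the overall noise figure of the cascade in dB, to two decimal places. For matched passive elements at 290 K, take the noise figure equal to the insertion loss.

Convert to linear (a loss of L dB is a gain of −L dB): F_i = 10^(NF_i/10), G_i = 10^(G_i,dB/10)
  Stage 1: F_1 = 10^(1.44/10) = 1.393, G_1 = 10^(13.9/10) = 24.55
  Stage 2: F_2 = 10^(1.51/10) = 1.416, G_2 = 10^(−1.51/10) = 0.7063
Friis cascade:
  F = 1.393 + (1.416 − 1)/24.55 = 1.410
NF = 10 log₁₀(1.410) = 1.49 dB

1.49 dB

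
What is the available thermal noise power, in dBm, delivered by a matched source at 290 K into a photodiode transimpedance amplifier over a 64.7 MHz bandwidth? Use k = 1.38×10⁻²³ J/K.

P_n = kTB = 1.38×10⁻²³ × 290 × 6.47×10⁷ = 2.59×10⁻¹³ W
In dBm: 10 log₁₀(2.59×10⁻¹³ / 10⁻³) = −95.9 dBm

−95.9 dBm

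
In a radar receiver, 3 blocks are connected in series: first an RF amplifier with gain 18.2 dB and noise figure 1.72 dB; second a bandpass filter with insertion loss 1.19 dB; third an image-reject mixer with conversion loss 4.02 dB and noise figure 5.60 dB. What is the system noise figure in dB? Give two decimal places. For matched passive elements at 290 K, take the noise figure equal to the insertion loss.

Convert to linear (a loss of L dB is a gain of −L dB): F_i = 10^(NF_i/10), G_i = 10^(G_i,dB/10)
  Stage 1: F_1 = 10^(1.72/10) = 1.486, G_1 = 10^(18.2/10) = 66.07
  Stage 2: F_2 = 10^(1.19/10) = 1.315, G_2 = 10^(−1.19/10) = 0.7603
  Stage 3: F_3 = 10^(5.60/10) = 3.631, G_3 = 10^(−4.02/10) = 0.3963
Friis cascade:
  F = 1.486 + (1.315 − 1)/66.07 + (3.631 − 1)/50.23 = 1.543
NF = 10 log₁₀(1.543) = 1.88 dB

1.88 dB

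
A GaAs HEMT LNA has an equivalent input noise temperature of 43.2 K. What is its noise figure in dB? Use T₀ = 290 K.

F = 1 + T_e/T₀ = 1 + 43.2/290 = 1.14897
NF = 10 log₁₀(1.14897) = 0.603 dB

0.603 dB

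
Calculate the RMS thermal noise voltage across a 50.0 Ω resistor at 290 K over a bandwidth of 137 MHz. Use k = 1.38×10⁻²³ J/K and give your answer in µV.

10.5 µV

V_n = √(4kTRB)
4kTRB = 4 × 1.38×10⁻²³ × 290 × 5.00×10¹ × 1.37×10⁸ = 1.10×10⁻¹⁰ V²
V_n = √(1.10×10⁻¹⁰) = 1.05×10⁻⁵ V = 10.5 µV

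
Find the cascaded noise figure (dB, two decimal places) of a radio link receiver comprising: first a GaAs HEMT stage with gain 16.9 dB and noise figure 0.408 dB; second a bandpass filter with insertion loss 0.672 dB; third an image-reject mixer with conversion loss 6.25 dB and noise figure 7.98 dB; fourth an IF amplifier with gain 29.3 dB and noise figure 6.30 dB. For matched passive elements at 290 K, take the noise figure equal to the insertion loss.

1.92 dB

Convert to linear (a loss of L dB is a gain of −L dB): F_i = 10^(NF_i/10), G_i = 10^(G_i,dB/10)
  Stage 1: F_1 = 10^(0.408/10) = 1.098, G_1 = 10^(16.9/10) = 48.98
  Stage 2: F_2 = 10^(0.672/10) = 1.167, G_2 = 10^(−0.672/10) = 0.8566
  Stage 3: F_3 = 10^(7.98/10) = 6.281, G_3 = 10^(−6.25/10) = 0.2371
  Stage 4: F_4 = 10^(6.30/10) = 4.266, G_4 = 10^(29.3/10) = 851.1
Friis cascade:
  F = 1.098 + (1.167 − 1)/48.98 + (6.281 − 1)/41.96 + (4.266 − 1)/9.949 = 1.556
NF = 10 log₁₀(1.556) = 1.92 dB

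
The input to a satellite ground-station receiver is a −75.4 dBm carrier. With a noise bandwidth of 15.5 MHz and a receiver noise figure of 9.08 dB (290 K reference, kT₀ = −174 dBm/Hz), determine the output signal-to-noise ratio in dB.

Noise floor: N = −174 + 10 log₁₀(B) + NF
10 log₁₀(1.55×10⁷) = 71.9 dB
N = −174 + 71.9 + 9.08 = −93.02 dBm
SNR = P_sig − N = −75.4 − (−93.02) = 17.62 dB → 17.6 dB

17.6 dB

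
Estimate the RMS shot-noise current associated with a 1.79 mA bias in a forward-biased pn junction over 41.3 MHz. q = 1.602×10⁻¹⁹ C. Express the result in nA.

I_n = √(2qI·B)
2qI·B = 2 × 1.602×10⁻¹⁹ × 1.79×10⁻³ × 4.13×10⁷ = 2.37×10⁻¹⁴ A²
I_n = √(2.37×10⁻¹⁴) = 1.54×10⁻⁷ A = 154 nA

154 nA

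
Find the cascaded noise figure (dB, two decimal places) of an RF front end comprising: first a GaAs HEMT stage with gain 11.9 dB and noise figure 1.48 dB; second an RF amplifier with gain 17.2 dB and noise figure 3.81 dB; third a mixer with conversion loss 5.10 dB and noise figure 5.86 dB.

1.76 dB

Convert to linear (a loss of L dB is a gain of −L dB): F_i = 10^(NF_i/10), G_i = 10^(G_i,dB/10)
  Stage 1: F_1 = 10^(1.48/10) = 1.406, G_1 = 10^(11.9/10) = 15.49
  Stage 2: F_2 = 10^(3.81/10) = 2.404, G_2 = 10^(17.2/10) = 52.48
  Stage 3: F_3 = 10^(5.86/10) = 3.855, G_3 = 10^(−5.10/10) = 0.3090
Friis cascade:
  F = 1.406 + (2.404 − 1)/15.49 + (3.855 − 1)/812.8 = 1.500
NF = 10 log₁₀(1.500) = 1.76 dB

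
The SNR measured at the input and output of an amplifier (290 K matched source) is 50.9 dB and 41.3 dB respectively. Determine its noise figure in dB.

9.6 dB

NF (dB) = SNR_in(dB) − SNR_out(dB) when the source is at T₀
NF = 50.9 − 41.3 = 9.6 dB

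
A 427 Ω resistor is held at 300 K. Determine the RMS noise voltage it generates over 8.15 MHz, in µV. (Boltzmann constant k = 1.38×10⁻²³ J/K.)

V_n = √(4kTRB)
4kTRB = 4 × 1.38×10⁻²³ × 300 × 4.27×10² × 8.15×10⁶ = 5.76×10⁻¹¹ V²
V_n = √(5.76×10⁻¹¹) = 7.59×10⁻⁶ V = 7.59 µV

7.59 µV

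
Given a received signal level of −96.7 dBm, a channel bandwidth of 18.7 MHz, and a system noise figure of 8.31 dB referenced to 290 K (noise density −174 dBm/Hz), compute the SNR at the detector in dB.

−3.7 dB

Noise floor: N = −174 + 10 log₁₀(B) + NF
10 log₁₀(1.87×10⁷) = 72.72 dB
N = −174 + 72.72 + 8.31 = −92.97 dBm
SNR = P_sig − N = −96.7 − (−92.97) = −3.73 dB → −3.7 dB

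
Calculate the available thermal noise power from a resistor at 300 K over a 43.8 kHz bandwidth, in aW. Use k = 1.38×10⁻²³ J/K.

181 aW

P_n = kTB = 1.38×10⁻²³ × 300 × 4.38×10⁴ = 1.81×10⁻¹⁶ W = 181 aW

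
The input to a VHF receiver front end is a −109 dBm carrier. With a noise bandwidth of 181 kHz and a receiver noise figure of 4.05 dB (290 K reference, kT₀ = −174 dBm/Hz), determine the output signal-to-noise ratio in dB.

Noise floor: N = −174 + 10 log₁₀(B) + NF
10 log₁₀(1.81×10⁵) = 52.58 dB
N = −174 + 52.58 + 4.05 = −117.37 dBm
SNR = P_sig − N = −109 − (−117.37) = 8.37 dB → 8.4 dB

8.4 dB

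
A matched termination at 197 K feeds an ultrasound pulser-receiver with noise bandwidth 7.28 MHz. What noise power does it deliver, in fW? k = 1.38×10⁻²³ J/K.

19.8 fW

P_n = kTB = 1.38×10⁻²³ × 197 × 7.28×10⁶ = 1.98×10⁻¹⁴ W = 19.8 fW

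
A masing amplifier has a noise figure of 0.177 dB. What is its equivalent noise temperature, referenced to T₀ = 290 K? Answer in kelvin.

F = 10^(0.177/10) = 1.0416
T_e = (F − 1)·T₀ = (1.0416 − 1) × 290 = 12.1 K

12.1 K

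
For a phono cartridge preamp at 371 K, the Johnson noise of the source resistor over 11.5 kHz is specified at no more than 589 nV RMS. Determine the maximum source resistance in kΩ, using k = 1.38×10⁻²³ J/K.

Johnson–Nyquist: V_n = √(4kTRB) ⇒ R = V_n² / (4kTB)
4kTB = 4 × 1.38×10⁻²³ × 371 × 1.15×10⁴ = 2.36×10⁻¹⁶
R = (5.89×10⁻⁷)² / 2.36×10⁻¹⁶ = 1.47×10³ Ω = 1.47 kΩ

1.47 kΩ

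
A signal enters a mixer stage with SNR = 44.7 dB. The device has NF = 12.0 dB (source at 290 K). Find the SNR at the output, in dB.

32.7 dB

By definition F = SNR_in/SNR_out, so in dB: SNR_out = SNR_in − NF
SNR_out = 44.7 − 12.0 = 32.7 dB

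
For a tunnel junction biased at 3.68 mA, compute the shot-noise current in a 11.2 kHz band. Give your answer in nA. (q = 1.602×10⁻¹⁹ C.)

I_n = √(2qI·B)
2qI·B = 2 × 1.602×10⁻¹⁹ × 3.68×10⁻³ × 1.12×10⁴ = 1.32×10⁻¹⁷ A²
I_n = √(1.32×10⁻¹⁷) = 3.63×10⁻⁹ A = 3.63 nA

3.63 nA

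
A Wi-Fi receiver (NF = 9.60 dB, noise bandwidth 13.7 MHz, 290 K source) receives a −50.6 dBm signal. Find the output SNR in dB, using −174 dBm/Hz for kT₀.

Noise floor: N = −174 + 10 log₁₀(B) + NF
10 log₁₀(1.37×10⁷) = 71.37 dB
N = −174 + 71.37 + 9.60 = −93.03 dBm
SNR = P_sig − N = −50.6 − (−93.03) = 42.43 dB → 42.4 dB

42.4 dB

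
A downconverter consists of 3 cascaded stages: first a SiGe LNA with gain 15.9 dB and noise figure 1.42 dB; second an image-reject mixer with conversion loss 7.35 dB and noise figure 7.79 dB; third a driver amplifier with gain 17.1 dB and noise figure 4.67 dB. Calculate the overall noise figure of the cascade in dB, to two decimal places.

Convert to linear (a loss of L dB is a gain of −L dB): F_i = 10^(NF_i/10), G_i = 10^(G_i,dB/10)
  Stage 1: F_1 = 10^(1.42/10) = 1.387, G_1 = 10^(15.9/10) = 38.90
  Stage 2: F_2 = 10^(7.79/10) = 6.012, G_2 = 10^(−7.35/10) = 0.1841
  Stage 3: F_3 = 10^(4.67/10) = 2.931, G_3 = 10^(17.1/10) = 51.29
Friis cascade:
  F = 1.387 + (6.012 − 1)/38.90 + (2.931 − 1)/7.161 = 1.785
NF = 10 log₁₀(1.785) = 2.52 dB

2.52 dB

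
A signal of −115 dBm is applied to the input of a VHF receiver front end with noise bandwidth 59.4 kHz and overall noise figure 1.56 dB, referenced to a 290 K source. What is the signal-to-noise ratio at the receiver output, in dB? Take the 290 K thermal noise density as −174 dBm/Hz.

Noise floor: N = −174 + 10 log₁₀(B) + NF
10 log₁₀(5.94×10⁴) = 47.74 dB
N = −174 + 47.74 + 1.56 = −124.70 dBm
SNR = P_sig − N = −115 − (−124.70) = 9.70 dB → 9.7 dB

9.7 dB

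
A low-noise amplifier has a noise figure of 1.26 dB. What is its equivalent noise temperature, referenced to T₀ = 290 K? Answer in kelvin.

F = 10^(1.26/10) = 1.3366
T_e = (F − 1)·T₀ = (1.3366 − 1) × 290 = 97.6 K

97.6 K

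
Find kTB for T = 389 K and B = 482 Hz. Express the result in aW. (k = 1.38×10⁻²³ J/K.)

2.59 aW

P_n = kTB = 1.38×10⁻²³ × 389 × 4.82×10² = 2.59×10⁻¹⁸ W = 2.59 aW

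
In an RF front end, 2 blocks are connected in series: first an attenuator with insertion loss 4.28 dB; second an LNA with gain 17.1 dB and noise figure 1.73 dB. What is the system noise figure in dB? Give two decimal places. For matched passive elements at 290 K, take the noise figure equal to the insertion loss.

Convert to linear (a loss of L dB is a gain of −L dB): F_i = 10^(NF_i/10), G_i = 10^(G_i,dB/10)
  Stage 1: F_1 = 10^(4.28/10) = 2.679, G_1 = 10^(−4.28/10) = 0.3733
  Stage 2: F_2 = 10^(1.73/10) = 1.489, G_2 = 10^(17.1/10) = 51.29
Friis cascade:
  F = 2.679 + (1.489 − 1)/0.3733 = 3.990
NF = 10 log₁₀(3.990) = 6.01 dB

6.01 dB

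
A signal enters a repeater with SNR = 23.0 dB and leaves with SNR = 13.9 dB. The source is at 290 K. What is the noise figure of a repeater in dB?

NF (dB) = SNR_in(dB) − SNR_out(dB) when the source is at T₀
NF = 23.0 − 13.9 = 9.1 dB

9.1 dB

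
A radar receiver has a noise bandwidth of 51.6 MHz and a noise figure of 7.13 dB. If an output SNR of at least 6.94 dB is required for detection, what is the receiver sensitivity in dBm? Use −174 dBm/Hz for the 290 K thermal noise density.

−82.8 dBm

Sensitivity = −174 + 10 log₁₀(B) + NF + SNR_min
= −174 + 77.13 + 7.13 + 6.94
= −82.80 dBm → −82.8 dBm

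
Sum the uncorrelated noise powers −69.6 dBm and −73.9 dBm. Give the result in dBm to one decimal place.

−68.2 dBm

Convert to linear, add, convert back:
P₁ = 1.10×10⁻¹⁰ W, P₂ = 4.07×10⁻¹¹ W
P_tot = 1.50×10⁻¹⁰ W → 10 log₁₀(P_tot / 10⁻³) = −68.2 dBm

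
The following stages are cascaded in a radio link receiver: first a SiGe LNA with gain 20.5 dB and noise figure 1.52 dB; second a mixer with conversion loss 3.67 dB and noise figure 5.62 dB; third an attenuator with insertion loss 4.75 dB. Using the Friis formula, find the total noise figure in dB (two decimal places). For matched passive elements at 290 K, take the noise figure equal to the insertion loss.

Convert to linear (a loss of L dB is a gain of −L dB): F_i = 10^(NF_i/10), G_i = 10^(G_i,dB/10)
  Stage 1: F_1 = 10^(1.52/10) = 1.419, G_1 = 10^(20.5/10) = 112.2
  Stage 2: F_2 = 10^(5.62/10) = 3.648, G_2 = 10^(−3.67/10) = 0.4295
  Stage 3: F_3 = 10^(4.75/10) = 2.985, G_3 = 10^(−4.75/10) = 0.3350
Friis cascade:
  F = 1.419 + (3.648 − 1)/112.2 + (2.985 − 1)/48.19 = 1.484
NF = 10 log₁₀(1.484) = 1.71 dB

1.71 dB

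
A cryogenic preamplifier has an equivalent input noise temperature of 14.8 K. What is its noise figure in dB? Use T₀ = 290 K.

F = 1 + T_e/T₀ = 1 + 14.8/290 = 1.05103
NF = 10 log₁₀(1.05103) = 0.216 dB

0.216 dB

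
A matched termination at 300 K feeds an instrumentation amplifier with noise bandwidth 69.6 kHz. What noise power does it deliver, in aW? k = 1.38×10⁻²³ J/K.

288 aW

P_n = kTB = 1.38×10⁻²³ × 300 × 6.96×10⁴ = 2.88×10⁻¹⁶ W = 288 aW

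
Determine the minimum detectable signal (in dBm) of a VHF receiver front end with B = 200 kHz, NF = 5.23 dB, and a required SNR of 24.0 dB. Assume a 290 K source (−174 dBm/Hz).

−91.8 dBm

Sensitivity = −174 + 10 log₁₀(B) + NF + SNR_min
= −174 + 53.01 + 5.23 + 24.0
= −91.76 dBm → −91.8 dBm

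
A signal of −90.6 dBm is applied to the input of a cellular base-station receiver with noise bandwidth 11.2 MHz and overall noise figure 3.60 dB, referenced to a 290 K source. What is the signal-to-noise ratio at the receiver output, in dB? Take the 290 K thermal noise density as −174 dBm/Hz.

Noise floor: N = −174 + 10 log₁₀(B) + NF
10 log₁₀(1.12×10⁷) = 70.49 dB
N = −174 + 70.49 + 3.60 = −99.91 dBm
SNR = P_sig − N = −90.6 − (−99.91) = 9.31 dB → 9.3 dB

9.3 dB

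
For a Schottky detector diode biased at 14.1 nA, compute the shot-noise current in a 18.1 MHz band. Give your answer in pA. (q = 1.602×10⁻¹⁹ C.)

I_n = √(2qI·B)
2qI·B = 2 × 1.602×10⁻¹⁹ × 1.41×10⁻⁸ × 1.81×10⁷ = 8.18×10⁻²⁰ A²
I_n = √(8.18×10⁻²⁰) = 2.86×10⁻¹⁰ A = 286 pA

286 pA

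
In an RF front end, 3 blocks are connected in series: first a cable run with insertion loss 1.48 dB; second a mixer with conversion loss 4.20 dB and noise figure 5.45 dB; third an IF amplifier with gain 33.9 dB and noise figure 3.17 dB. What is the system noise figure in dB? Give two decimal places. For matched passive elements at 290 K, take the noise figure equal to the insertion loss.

Convert to linear (a loss of L dB is a gain of −L dB): F_i = 10^(NF_i/10), G_i = 10^(G_i,dB/10)
  Stage 1: F_1 = 10^(1.48/10) = 1.406, G_1 = 10^(−1.48/10) = 0.7112
  Stage 2: F_2 = 10^(5.45/10) = 3.508, G_2 = 10^(−4.20/10) = 0.3802
  Stage 3: F_3 = 10^(3.17/10) = 2.075, G_3 = 10^(33.9/10) = 2455
Friis cascade:
  F = 1.406 + (3.508 − 1)/0.7112 + (2.075 − 1)/0.2704 = 8.907
NF = 10 log₁₀(8.907) = 9.50 dB

9.50 dB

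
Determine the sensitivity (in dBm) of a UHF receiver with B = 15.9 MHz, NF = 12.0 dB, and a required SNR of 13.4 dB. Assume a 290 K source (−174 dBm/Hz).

Sensitivity = −174 + 10 log₁₀(B) + NF + SNR_min
= −174 + 72.01 + 12.0 + 13.4
= −76.59 dBm → −76.6 dBm

−76.6 dBm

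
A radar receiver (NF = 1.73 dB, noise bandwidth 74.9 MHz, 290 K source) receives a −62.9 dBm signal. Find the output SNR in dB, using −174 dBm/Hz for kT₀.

Noise floor: N = −174 + 10 log₁₀(B) + NF
10 log₁₀(7.49×10⁷) = 78.74 dB
N = −174 + 78.74 + 1.73 = −93.53 dBm
SNR = P_sig − N = −62.9 − (−93.53) = 30.63 dB → 30.6 dB

30.6 dB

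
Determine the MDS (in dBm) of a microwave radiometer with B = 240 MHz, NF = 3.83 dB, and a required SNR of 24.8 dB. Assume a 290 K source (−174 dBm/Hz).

Sensitivity = −174 + 10 log₁₀(B) + NF + SNR_min
= −174 + 83.8 + 3.83 + 24.8
= −61.57 dBm → −61.6 dBm

−61.6 dBm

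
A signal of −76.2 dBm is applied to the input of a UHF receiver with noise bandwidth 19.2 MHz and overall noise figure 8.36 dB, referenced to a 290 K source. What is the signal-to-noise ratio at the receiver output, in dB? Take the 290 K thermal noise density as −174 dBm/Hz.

Noise floor: N = −174 + 10 log₁₀(B) + NF
10 log₁₀(1.92×10⁷) = 72.83 dB
N = −174 + 72.83 + 8.36 = −92.81 dBm
SNR = P_sig − N = −76.2 − (−92.81) = 16.61 dB → 16.6 dB

16.6 dB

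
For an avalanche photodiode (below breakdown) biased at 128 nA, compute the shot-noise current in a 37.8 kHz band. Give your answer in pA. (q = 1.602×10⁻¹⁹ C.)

I_n = √(2qI·B)
2qI·B = 2 × 1.602×10⁻¹⁹ × 1.28×10⁻⁷ × 3.78×10⁴ = 1.55×10⁻²¹ A²
I_n = √(1.55×10⁻²¹) = 3.94×10⁻¹¹ A = 39.4 pA

39.4 pA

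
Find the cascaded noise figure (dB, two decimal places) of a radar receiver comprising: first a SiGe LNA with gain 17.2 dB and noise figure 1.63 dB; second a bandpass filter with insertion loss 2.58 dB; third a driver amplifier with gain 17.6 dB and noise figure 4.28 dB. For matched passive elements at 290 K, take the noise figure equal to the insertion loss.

1.84 dB

Convert to linear (a loss of L dB is a gain of −L dB): F_i = 10^(NF_i/10), G_i = 10^(G_i,dB/10)
  Stage 1: F_1 = 10^(1.63/10) = 1.455, G_1 = 10^(17.2/10) = 52.48
  Stage 2: F_2 = 10^(2.58/10) = 1.811, G_2 = 10^(−2.58/10) = 0.5521
  Stage 3: F_3 = 10^(4.28/10) = 2.679, G_3 = 10^(17.6/10) = 57.54
Friis cascade:
  F = 1.455 + (1.811 − 1)/52.48 + (2.679 − 1)/28.97 = 1.529
NF = 10 log₁₀(1.529) = 1.84 dB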